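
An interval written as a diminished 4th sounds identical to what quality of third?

major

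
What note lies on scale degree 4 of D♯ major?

Degree 4 takes the letter 3 steps above D, which is G.
In major, degree 4 sits 5 semitones above the tonic. D# + 5 semitones is pitch class 8, spelled on G as G#.

G#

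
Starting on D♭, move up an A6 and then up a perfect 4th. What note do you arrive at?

An augmented sixth up from Db is B (letter B, 10 semitones up).
A perfect fourth up from B is E (letter E, 5 semitones up).

E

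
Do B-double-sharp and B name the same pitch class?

No

Two spellings are enharmonically equivalent only if they share a pitch class.
Here B## → 1, B → 11; 1 ≠ 11, so they are not.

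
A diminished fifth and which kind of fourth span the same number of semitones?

A diminished fifth spans 6 semitones.
A fourth spanning 6 semitones is augmented (the perfect fourth is 5).

augmented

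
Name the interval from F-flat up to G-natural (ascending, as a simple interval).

Counting letters F–G gives a second.
Fb→G = 3 semitones, 1 wider than the major second (2), so augmented.

augmented second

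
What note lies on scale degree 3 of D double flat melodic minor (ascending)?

Fbb

Degree 3 takes the letter 2 steps above D, which is F.
In melodic minor (ascending), degree 3 sits 3 semitones above the tonic. Dbb + 3 semitones is pitch class 3, spelled on F as Fbb.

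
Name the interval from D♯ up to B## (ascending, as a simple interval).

Counting letters D–E–F–G–A–B gives a sixth.
D#→B## = 10 semitones, 1 wider than the major sixth (9), so augmented.

augmented sixth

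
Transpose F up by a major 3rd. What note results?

A third above F lands on the letter A.
A major third spans 4 semitones, so F moves to pitch class 9. On the letter A that is A.

A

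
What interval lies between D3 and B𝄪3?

Counting letters D–E–F–G–A–B gives a sixth.
D→B## = 11 semitones, 2 wider than the major sixth (9), so doubly augmented.

doubly augmented sixth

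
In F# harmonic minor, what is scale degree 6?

D

Degree 6 takes the letter 5 steps above F, which is D.
In harmonic minor, degree 6 sits 8 semitones above the tonic. F# + 8 semitones is pitch class 2, spelled on D as D.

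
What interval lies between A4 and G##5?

augmented seventh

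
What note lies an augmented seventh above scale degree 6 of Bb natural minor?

F#

Scale degree 6 of Bb natural minor is Gb.
An augmented seventh (12 semitones) above Gb lands on the letter F, giving F#.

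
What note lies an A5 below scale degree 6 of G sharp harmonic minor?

Ab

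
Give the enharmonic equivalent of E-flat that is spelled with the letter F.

Fbb

Eb is pitch class 3. The letter F alone is pitch class 5.
To reach pitch class 3 from F requires an offset of -2 semitones, i.e. double flat: Fbb.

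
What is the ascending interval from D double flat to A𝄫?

perfect fifth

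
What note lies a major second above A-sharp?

A second above A lands on the letter B.
A major second spans 2 semitones, so A# moves to pitch class 0. On the letter B that is B#.

B#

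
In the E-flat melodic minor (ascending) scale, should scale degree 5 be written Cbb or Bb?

Each scale degree takes a distinct letter name. Degree 5 of a scale on E must use the letter B.
Bb and Cbb are enharmonically the same pitch, but only Bb uses the letter B, so it is the correct spelling here.

Bb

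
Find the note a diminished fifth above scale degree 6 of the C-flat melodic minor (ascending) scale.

Ebb

Scale degree 6 of Cb melodic minor (ascending) is Ab.
A diminished fifth (6 semitones) above Ab lands on the letter E, giving Ebb.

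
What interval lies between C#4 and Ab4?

The letter names run C→A, a span of 5 letter steps, so the interval is some kind of sixth.
C# to Ab is 7 semitones. A major sixth is 9, so 7 makes it diminished.

diminished sixth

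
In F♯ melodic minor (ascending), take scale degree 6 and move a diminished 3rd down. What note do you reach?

Scale degree 6 of F# melodic minor (ascending) is D#.
A diminished third (2 semitones) below D# lands on the letter B, giving B##.

B##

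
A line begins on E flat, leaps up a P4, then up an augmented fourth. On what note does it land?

A perfect fourth up from Eb is Ab (letter A, 5 semitones up).
An augmented fourth up from Ab is D (letter D, 6 semitones up).

D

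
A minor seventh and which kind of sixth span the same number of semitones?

A minor seventh spans 10 semitones.
A sixth spanning 10 semitones is augmented (the major sixth is 9).

augmented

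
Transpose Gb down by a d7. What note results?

A

G down a major seventh is Ab, so the target letter is A.
From Gb, a diminished seventh is 9 semitones down: A.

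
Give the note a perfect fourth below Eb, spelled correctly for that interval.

E down a perfect fourth is B, so the target letter is B.
From Eb, a perfect fourth is 5 semitones down: Bb.

Bb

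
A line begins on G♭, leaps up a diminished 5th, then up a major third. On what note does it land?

Fb

A diminished fifth up from Gb is Dbb (letter D, 6 semitones up).
A major third up from Dbb is Fb (letter F, 4 semitones up).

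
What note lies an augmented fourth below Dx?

D down a perfect fourth is A, so the target letter is A.
From D##, an augmented fourth is 6 semitones down: A#.

A#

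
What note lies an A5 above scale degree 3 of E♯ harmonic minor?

D##

Scale degree 3 of E# harmonic minor is G#.
An augmented fifth (8 semitones) above G# lands on the letter D, giving D##.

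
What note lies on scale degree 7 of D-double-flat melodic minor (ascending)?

Degree 7 takes the letter 6 steps above D, which is C.
In melodic minor (ascending), degree 7 sits 11 semitones above the tonic. Dbb + 11 semitones is pitch class 11, spelled on C as Cb.

Cb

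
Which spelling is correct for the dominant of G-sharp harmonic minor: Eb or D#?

Each scale degree takes a distinct letter name. Degree 5 of a scale on G must use the letter D.
D# and Eb are enharmonically the same pitch, but only D# uses the letter D, so it is the correct spelling here.

D#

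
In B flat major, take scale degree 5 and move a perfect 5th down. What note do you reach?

Bb

Scale degree 5 of Bb major is F.
A perfect fifth (7 semitones) below F lands on the letter B, giving Bb.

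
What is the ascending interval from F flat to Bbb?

perfect fourth

The letter names run F→B, a span of 3 letter steps, so the interval is some kind of fourth.
Fb to Bbb is 5 semitones. A perfect fourth is 5, so 5 makes it perfect.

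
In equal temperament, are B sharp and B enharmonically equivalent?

No

B# is pitch class 0; B is pitch class 11.
The pitch classes differ (0 vs. 11), so they are not enharmonic equivalents.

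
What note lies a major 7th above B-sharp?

A seventh above B lands on the letter A.
A major seventh spans 11 semitones, so B# moves to pitch class 11. On the letter A that is A##.

A##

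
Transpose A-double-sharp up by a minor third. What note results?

A up a major third is C#, so the target letter is C.
From A##, a minor third is 3 semitones up: C##.

C##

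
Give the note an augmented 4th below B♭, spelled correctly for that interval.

A fourth below B lands on the letter F.
An augmented fourth spans 6 semitones, so Bb moves to pitch class 4. On the letter F that is Fb.

Fb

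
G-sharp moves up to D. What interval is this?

Counting letters G–A–B–C–D gives a fifth.
G#→D = 6 semitones, 1 narrower than the perfect fifth (7), so diminished.

diminished fifth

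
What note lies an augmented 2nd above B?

C##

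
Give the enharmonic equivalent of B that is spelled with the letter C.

Plain C sits 1 semitone above B, so on the letter C the same pitch needs a flat: Cb.

Cb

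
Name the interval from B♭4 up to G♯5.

augmented sixth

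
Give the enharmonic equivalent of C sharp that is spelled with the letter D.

C# is pitch class 1. The letter D alone is pitch class 2.
To reach pitch class 1 from D requires an offset of -1 semitone, i.e. flat: Db.

Db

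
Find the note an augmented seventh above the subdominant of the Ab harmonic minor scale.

The subdominant of Ab harmonic minor is Db.
An augmented seventh (12 semitones) above Db lands on the letter C, giving C#.

C#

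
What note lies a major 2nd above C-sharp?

D#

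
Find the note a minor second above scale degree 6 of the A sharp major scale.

G#

Scale degree 6 of A# major is F##.
A minor second (1 semitone) above F## lands on the letter G, giving G#.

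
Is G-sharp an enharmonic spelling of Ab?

G# is pitch class 8; Ab is pitch class 8.
All spellings map to pitch class 8, so they are enharmonically equivalent.

Yes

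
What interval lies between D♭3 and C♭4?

minor seventh

The letter names run D→C, a span of 6 letter steps, so the interval is some kind of seventh.
Db to Cb is 10 semitones. A major seventh is 11, so 10 makes it minor.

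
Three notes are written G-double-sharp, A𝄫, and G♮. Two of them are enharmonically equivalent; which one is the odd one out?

G##

In 12-tone equal temperament, enharmonic equivalents share a pitch class. G## is pitch class 9; Abb is pitch class 7; G is pitch class 7.
Abb and G share pitch class 7, while G## is pitch class 9.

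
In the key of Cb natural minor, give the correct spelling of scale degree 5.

Gb

Degree 5 takes the letter 4 steps above C, which is G.
In natural minor, degree 5 sits 7 semitones above the tonic. Cb + 7 semitones is pitch class 6, spelled on G as Gb.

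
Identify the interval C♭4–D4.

The letter names run C→D, a span of 1 letter step, so the interval is some kind of second.
Cb to D is 3 semitones. A major second is 2, so 3 makes it augmented.

augmented second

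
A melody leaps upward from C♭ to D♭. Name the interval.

major second

Counting letters C–D gives a second.
Cb→Db = 2 semitones, exactly the major second.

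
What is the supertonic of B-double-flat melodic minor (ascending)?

The Bbb melodic minor (ascending) scale runs Bbb Cb Dbb Ebb Fb Gb Ab.
Degree 2 is Cb.

Cb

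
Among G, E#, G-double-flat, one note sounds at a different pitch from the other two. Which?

G

In 12-tone equal temperament, enharmonic equivalents share a pitch class. G is pitch class 7; E# is pitch class 5; Gbb is pitch class 5.
E# and Gbb share pitch class 5, while G is pitch class 7.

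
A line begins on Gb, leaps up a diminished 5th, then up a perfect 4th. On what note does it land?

Gbb

A diminished fifth up from Gb is Dbb (letter D, 6 semitones up).
A perfect fourth up from Dbb is Gbb (letter G, 5 semitones up).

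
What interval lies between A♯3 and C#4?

minor third

The letter names run A→C, a span of 2 letter steps, so the interval is some kind of third.
A# to C# is 3 semitones. A major third is 4, so 3 makes it minor.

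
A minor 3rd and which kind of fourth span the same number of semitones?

doubly diminished

A minor third spans 3 semitones.
A fourth spanning 3 semitones is doubly diminished (the perfect fourth is 5).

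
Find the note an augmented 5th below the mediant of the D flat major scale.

Bbb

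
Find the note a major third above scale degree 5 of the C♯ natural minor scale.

Scale degree 5 of C# natural minor is G#.
A major third (4 semitones) above G# lands on the letter B, giving B#.

B#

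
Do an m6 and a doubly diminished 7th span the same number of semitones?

Yes

A minor sixth spans 8 semitones; a doubly diminished seventh spans 8.
They are enharmonically equivalent.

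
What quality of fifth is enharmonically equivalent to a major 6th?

doubly augmented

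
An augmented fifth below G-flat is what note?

Cbb

A fifth below G lands on the letter C.
An augmented fifth spans 8 semitones, so Gb moves to pitch class 10. On the letter C that is Cbb.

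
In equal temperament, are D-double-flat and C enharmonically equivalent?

Dbb = pitch class 0 and C = pitch class 0 — the same pitch class, so they are enharmonic equivalents.

Yes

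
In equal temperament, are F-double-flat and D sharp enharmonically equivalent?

Yes

Fbb = pitch class 3 and D# = pitch class 3 — the same pitch class, so they are enharmonic equivalents.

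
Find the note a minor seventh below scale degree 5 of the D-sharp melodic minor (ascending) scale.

B#

Scale degree 5 of D# melodic minor (ascending) is A#.
A minor seventh (10 semitones) below A# lands on the letter B, giving B#.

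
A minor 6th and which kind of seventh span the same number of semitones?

A minor sixth spans 8 semitones.
A seventh spanning 8 semitones is doubly diminished (the major seventh is 11).

doubly diminished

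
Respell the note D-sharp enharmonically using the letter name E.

Plain E sits 1 semitone above D#, so on the letter E the same pitch needs a flat: Eb.

Eb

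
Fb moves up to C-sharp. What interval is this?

doubly augmented fifth

The letter names run F→C, a span of 4 letter steps, so the interval is some kind of fifth.
Fb to C# is 9 semitones. A perfect fifth is 7, so 9 makes it doubly augmented.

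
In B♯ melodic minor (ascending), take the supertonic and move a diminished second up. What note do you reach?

The supertonic of B# melodic minor (ascending) is C##.
A diminished second (0 semitones) above C## lands on the letter D, giving D.

D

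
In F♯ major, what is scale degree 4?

B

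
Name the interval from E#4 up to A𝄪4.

augmented fourth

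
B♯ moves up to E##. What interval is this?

augmented fourth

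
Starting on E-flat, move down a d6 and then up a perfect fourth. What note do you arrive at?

C#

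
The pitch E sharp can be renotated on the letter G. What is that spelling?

E# is pitch class 5. The letter G alone is pitch class 7.
To reach pitch class 5 from G requires an offset of -2 semitones, i.e. double flat: Gbb.

Gbb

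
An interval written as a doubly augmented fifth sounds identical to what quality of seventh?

diminished

A doubly augmented fifth spans 9 semitones.
A seventh spanning 9 semitones is diminished (the major seventh is 11).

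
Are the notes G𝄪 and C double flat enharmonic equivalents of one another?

G## is pitch class 9; Cbb is pitch class 10.
The pitch classes differ (9 vs. 10), so they are not enharmonic equivalents.

No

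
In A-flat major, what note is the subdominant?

Db

The Ab major scale runs Ab Bb C Db Eb F G.
Degree 4 is Db.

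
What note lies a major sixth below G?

Bb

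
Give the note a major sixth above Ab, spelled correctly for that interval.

A up a major sixth is F#, so the target letter is F.
From Ab, a major sixth is 9 semitones up: F.

F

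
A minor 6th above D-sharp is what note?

D up a major sixth is B, so the target letter is B.
From D#, a minor sixth is 8 semitones up: B.

B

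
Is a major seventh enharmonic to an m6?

A major seventh spans 11 semitones; a minor sixth spans 8.
The spans differ, so they are not enharmonic equivalents.

No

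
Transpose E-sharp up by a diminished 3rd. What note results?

G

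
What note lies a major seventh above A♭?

G

A up a major seventh is G#, so the target letter is G.
From Ab, a major seventh is 11 semitones up: G.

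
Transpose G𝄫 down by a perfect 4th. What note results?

Dbb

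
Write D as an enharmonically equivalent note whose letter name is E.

Plain E sits 2 semitones above D, so on the letter E the same pitch needs a double flat: Ebb.

Ebb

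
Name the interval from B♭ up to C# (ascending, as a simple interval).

Counting letters B–C gives a second.
Bb→C# = 3 semitones, 1 wider than the major second (2), so augmented.

augmented second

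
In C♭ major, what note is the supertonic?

Degree 2 takes the letter 1 step above C, which is D.
In major, degree 2 sits 2 semitones above the tonic. Cb + 2 semitones is pitch class 1, spelled on D as Db.

Db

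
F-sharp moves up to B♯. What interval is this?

The letter names run F→B, a span of 3 letter steps, so the interval is some kind of fourth.
F# to B# is 6 semitones. A perfect fourth is 5, so 6 makes it augmented.

augmented fourth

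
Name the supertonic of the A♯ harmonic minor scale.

Degree 2 takes the letter 1 step above A, which is B.
In harmonic minor, degree 2 sits 2 semitones above the tonic. A# + 2 semitones is pitch class 0, spelled on B as B#.

B#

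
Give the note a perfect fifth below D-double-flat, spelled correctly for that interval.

Gbb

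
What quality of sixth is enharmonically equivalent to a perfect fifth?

A perfect fifth spans 7 semitones.
A sixth spanning 7 semitones is diminished (the major sixth is 9).

diminished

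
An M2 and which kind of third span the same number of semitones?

A major second spans 2 semitones.
A third spanning 2 semitones is diminished (the major third is 4).

diminished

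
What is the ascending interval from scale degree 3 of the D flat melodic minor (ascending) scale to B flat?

Scale degree 3 of Db melodic minor (ascending) is Fb.
Fb up to Bb: letters F→B make it a fourth; 6 semitones makes it augmented.

augmented fourth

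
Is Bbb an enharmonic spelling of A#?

No

Two spellings are enharmonically equivalent only if they share a pitch class.
Here Bbb → 9, A# → 10; 9 ≠ 10, so they are not.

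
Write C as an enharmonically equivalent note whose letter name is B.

Plain B sits 1 semitone below C, so on the letter B the same pitch needs a sharp: B#.

B#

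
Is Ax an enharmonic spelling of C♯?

No

A## is pitch class 11; C# is pitch class 1.
The pitch classes differ (11 vs. 1), so they are not enharmonic equivalents.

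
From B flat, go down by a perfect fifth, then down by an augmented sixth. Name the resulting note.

Gbb

A perfect fifth down from Bb is Eb (letter E, 7 semitones down).
An augmented sixth down from Eb is Gbb (letter G, 10 semitones down).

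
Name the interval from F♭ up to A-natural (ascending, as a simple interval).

Counting letters F–G–A gives a third.
Fb→A = 5 semitones, 1 wider than the major third (4), so augmented.

augmented third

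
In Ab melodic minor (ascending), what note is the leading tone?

G

The Ab melodic minor (ascending) scale runs Ab Bb Cb Db Eb F G.
Degree 7 is G.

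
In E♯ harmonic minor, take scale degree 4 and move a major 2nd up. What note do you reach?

Scale degree 4 of E# harmonic minor is A#.
A major second (2 semitones) above A# lands on the letter B, giving B#.

B#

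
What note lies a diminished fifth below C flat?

F

C down a perfect fifth is F, so the target letter is F.
From Cb, a diminished fifth is 6 semitones down: F.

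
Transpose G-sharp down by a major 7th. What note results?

A

A seventh below G lands on the letter A.
A major seventh spans 11 semitones, so G# moves to pitch class 9. On the letter A that is A.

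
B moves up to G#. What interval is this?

major sixth

The letter names run B→G, a span of 5 letter steps, so the interval is some kind of sixth.
B to G# is 9 semitones. A major sixth is 9, so 9 makes it major.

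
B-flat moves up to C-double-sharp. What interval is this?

doubly augmented second

Counting letters B–C gives a second.
Bb→C## = 4 semitones, 2 wider than the major second (2), so doubly augmented.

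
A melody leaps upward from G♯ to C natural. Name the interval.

The letter names run G→C, a span of 3 letter steps, so the interval is some kind of fourth.
G# to C is 4 semitones. A perfect fourth is 5, so 4 makes it diminished.

diminished fourth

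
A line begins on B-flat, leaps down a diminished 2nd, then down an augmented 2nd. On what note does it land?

A diminished second down from Bb is A# (letter A, 0 semitones down).
An augmented second down from A# is G (letter G, 3 semitones down).

G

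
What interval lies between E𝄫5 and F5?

The letter names run E→F, a span of 1 letter step, so the interval is some kind of second.
Ebb to F is 3 semitones. A major second is 2, so 3 makes it augmented.

augmented second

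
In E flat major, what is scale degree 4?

Degree 4 takes the letter 3 steps above E, which is A.
In major, degree 4 sits 5 semitones above the tonic. Eb + 5 semitones is pitch class 8, spelled on A as Ab.

Ab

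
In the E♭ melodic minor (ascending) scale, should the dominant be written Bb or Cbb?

Each scale degree takes a distinct letter name. Degree 5 of a scale on E must use the letter B.
Bb and Cbb are enharmonically the same pitch, but only Bb uses the letter B, so it is the correct spelling here.

Bb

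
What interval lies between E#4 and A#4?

perfect fourth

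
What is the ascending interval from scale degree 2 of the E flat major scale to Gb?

minor second

Scale degree 2 of Eb major is F.
F up to Gb: letters F→G make it a second; 1 semitone makes it minor.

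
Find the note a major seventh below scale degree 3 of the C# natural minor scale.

F

Scale degree 3 of C# natural minor is E.
A major seventh (11 semitones) below E lands on the letter F, giving F.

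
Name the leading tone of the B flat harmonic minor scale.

Degree 7 takes the letter 6 steps above B, which is A.
In harmonic minor, degree 7 sits 11 semitones above the tonic. Bb + 11 semitones is pitch class 9, spelled on A as A.

A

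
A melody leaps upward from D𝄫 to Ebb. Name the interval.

The letter names run D→E, a span of 1 letter step, so the interval is some kind of second.
Dbb to Ebb is 2 semitones. A major second is 2, so 2 makes it major.

major second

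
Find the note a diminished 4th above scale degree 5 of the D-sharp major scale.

D

Scale degree 5 of D# major is A#.
A diminished fourth (4 semitones) above A# lands on the letter D, giving D.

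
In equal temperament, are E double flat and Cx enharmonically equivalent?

Ebb = pitch class 2 and C## = pitch class 2 — the same pitch class, so they are enharmonic equivalents.

Yes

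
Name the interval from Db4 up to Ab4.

The letter names run D→A, a span of 4 letter steps, so the interval is some kind of fifth.
Db to Ab is 7 semitones. A perfect fifth is 7, so 7 makes it perfect.

perfect fifth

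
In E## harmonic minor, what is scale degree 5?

B##

Degree 5 takes the letter 4 steps above E, which is B.
In harmonic minor, degree 5 sits 7 semitones above the tonic. E## + 7 semitones is pitch class 1, spelled on B as B##.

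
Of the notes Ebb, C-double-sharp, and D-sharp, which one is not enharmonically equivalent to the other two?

In 12-tone equal temperament, enharmonic equivalents share a pitch class. Ebb is pitch class 2; C## is pitch class 2; D# is pitch class 3.
Ebb and C## share pitch class 2, while D# is pitch class 3.

D#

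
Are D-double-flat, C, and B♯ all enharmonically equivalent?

Dbb is pitch class 0; C is pitch class 0; B# is pitch class 0.
All spellings map to pitch class 0, so they are enharmonically equivalent.

Yes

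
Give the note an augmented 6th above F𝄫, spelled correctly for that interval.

F up a major sixth is D, so the target letter is D.
From Fbb, an augmented sixth is 10 semitones up: Db.

Db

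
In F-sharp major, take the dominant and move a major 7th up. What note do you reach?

B#

The dominant of F# major is C#.
A major seventh (11 semitones) above C# lands on the letter B, giving B#.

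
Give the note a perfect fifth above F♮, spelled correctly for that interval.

C

F up a perfect fifth is C, so the target letter is C.
From F, a perfect fifth is 7 semitones up: C.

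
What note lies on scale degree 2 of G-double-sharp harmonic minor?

Degree 2 takes the letter 1 step above G, which is A.
In harmonic minor, degree 2 sits 2 semitones above the tonic. G## + 2 semitones is pitch class 11, spelled on A as A##.

A##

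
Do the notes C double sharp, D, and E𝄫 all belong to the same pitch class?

C## is pitch class 2; D is pitch class 2; Ebb is pitch class 2.
All spellings map to pitch class 2, so they are enharmonically equivalent.

Yes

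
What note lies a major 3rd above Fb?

Ab

F up a major third is A, so the target letter is A.
From Fb, a major third is 4 semitones up: Ab.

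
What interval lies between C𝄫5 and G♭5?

augmented fifth

The letter names run C→G, a span of 4 letter steps, so the interval is some kind of fifth.
Cbb to Gb is 8 semitones. A perfect fifth is 7, so 8 makes it augmented.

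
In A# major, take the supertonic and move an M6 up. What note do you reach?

The supertonic of A# major is B#.
A major sixth (9 semitones) above B# lands on the letter G, giving G##.

G##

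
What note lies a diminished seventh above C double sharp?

B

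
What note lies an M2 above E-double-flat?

E up a major second is F#, so the target letter is F.
From Ebb, a major second is 2 semitones up: Fb.

Fb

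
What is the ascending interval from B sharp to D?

diminished third

The letter names run B→D, a span of 2 letter steps, so the interval is some kind of third.
B# to D is 2 semitones. A major third is 4, so 2 makes it diminished.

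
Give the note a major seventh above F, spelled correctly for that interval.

E

F up a major seventh is E, so the target letter is E.
From F, a major seventh is 11 semitones up: E.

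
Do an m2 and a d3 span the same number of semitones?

No

A minor second spans 1 semitone; a diminished third spans 2.
The spans differ, so they are not enharmonic equivalents.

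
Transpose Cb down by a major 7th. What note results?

Dbb

A seventh below C lands on the letter D.
A major seventh spans 11 semitones, so Cb moves to pitch class 0. On the letter D that is Dbb.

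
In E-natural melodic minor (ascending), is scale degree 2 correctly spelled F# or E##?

F#

Each scale degree takes a distinct letter name. Degree 2 of a scale on E must use the letter F.
F# and E## are enharmonically the same pitch, but only F# uses the letter F, so it is the correct spelling here.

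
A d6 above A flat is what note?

Fbb

A up a major sixth is F#, so the target letter is F.
From Ab, a diminished sixth is 7 semitones up: Fbb.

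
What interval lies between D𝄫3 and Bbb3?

Counting letters D–E–F–G–A–B gives a sixth.
Dbb→Bbb = 9 semitones, exactly the major sixth.

major sixth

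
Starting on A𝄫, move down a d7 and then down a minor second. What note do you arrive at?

A diminished seventh down from Abb is Bb (letter B, 9 semitones down).
A minor second down from Bb is A (letter A, 1 semitone down).

A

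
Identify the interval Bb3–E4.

The letter names run B→E, a span of 3 letter steps, so the interval is some kind of fourth.
Bb to E is 6 semitones. A perfect fourth is 5, so 6 makes it augmented.

augmented fourth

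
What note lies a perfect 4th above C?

F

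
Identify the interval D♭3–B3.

The letter names run D→B, a span of 5 letter steps, so the interval is some kind of sixth.
Db to B is 10 semitones. A major sixth is 9, so 10 makes it augmented.

augmented sixth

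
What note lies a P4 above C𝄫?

Fbb

A fourth above C lands on the letter F.
A perfect fourth spans 5 semitones, so Cbb moves to pitch class 3. On the letter F that is Fbb.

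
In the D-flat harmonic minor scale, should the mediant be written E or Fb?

Fb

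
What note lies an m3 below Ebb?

Cb

A third below E lands on the letter C.
A minor third spans 3 semitones, so Ebb moves to pitch class 11. On the letter C that is Cb.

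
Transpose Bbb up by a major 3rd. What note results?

Db

B up a major third is D#, so the target letter is D.
From Bbb, a major third is 4 semitones up: Db.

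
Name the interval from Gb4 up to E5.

augmented sixth

The letter names run G→E, a span of 5 letter steps, so the interval is some kind of sixth.
Gb to E is 10 semitones. A major sixth is 9, so 10 makes it augmented.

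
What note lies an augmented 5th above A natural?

A fifth above A lands on the letter E.
An augmented fifth spans 8 semitones, so A moves to pitch class 5. On the letter E that is E#.

E#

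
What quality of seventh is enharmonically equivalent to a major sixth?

A major sixth spans 9 semitones.
A seventh spanning 9 semitones is diminished (the major seventh is 11).

diminished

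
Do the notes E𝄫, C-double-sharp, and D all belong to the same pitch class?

Yes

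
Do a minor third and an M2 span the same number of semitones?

No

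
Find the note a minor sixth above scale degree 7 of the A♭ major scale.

Eb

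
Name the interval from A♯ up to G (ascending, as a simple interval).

diminished seventh

Counting letters A–B–C–D–E–F–G gives a seventh.
A#→G = 9 semitones, 2 narrower than the major seventh (11), so diminished.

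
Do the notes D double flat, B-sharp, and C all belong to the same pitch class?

Dbb = pitch class 0 and B# = pitch class 0 and C = pitch class 0 — the same pitch class, so they are enharmonic equivalents.

Yes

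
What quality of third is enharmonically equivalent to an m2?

doubly diminished

A minor second spans 1 semitone.
A third spanning 1 semitone is doubly diminished (the major third is 4).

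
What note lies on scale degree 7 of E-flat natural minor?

Degree 7 takes the letter 6 steps above E, which is D.
In natural minor, degree 7 sits 10 semitones above the tonic. Eb + 10 semitones is pitch class 1, spelled on D as Db.

Db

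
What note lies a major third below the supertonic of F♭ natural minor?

Ebb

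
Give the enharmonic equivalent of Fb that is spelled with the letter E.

Fb is pitch class 4. The letter E alone is pitch class 4.
Pitch class 4 on E needs no accidental: E.

E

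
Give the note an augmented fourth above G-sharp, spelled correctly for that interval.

A fourth above G lands on the letter C.
An augmented fourth spans 6 semitones, so G# moves to pitch class 2. On the letter C that is C##.

C##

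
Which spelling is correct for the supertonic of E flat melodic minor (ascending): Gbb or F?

F

Each scale degree takes a distinct letter name. Degree 2 of a scale on E must use the letter F.
F and Gbb are enharmonically the same pitch, but only F uses the letter F, so it is the correct spelling here.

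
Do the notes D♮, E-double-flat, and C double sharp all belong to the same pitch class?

D = pitch class 2 and Ebb = pitch class 2 and C## = pitch class 2 — the same pitch class, so they are enharmonic equivalents.

Yes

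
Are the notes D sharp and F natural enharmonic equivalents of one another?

D# is pitch class 3; F is pitch class 5.
The pitch classes differ (3 vs. 5), so they are not enharmonic equivalents.

No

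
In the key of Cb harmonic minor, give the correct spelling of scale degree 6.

Abb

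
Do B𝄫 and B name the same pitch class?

No

Bbb is pitch class 9; B is pitch class 11.
The pitch classes differ (9 vs. 11), so they are not enharmonic equivalents.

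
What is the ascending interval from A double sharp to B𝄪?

major second

Counting letters A–B gives a second.
A##→B## = 2 semitones, exactly the major second.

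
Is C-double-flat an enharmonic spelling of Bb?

Yes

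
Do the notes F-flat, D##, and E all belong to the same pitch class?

Yes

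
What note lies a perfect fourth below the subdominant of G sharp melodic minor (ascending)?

The subdominant of G# melodic minor (ascending) is C#.
A perfect fourth (5 semitones) below C# lands on the letter G, giving G#.

G#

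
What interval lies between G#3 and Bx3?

augmented third

Counting letters G–A–B gives a third.
G#→B## = 5 semitones, 1 wider than the major third (4), so augmented.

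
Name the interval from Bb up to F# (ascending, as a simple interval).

Counting letters B–C–D–E–F gives a fifth.
Bb→F# = 8 semitones, 1 wider than the perfect fifth (7), so augmented.

augmented fifth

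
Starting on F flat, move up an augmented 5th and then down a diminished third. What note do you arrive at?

An augmented fifth up from Fb is C (letter C, 8 semitones up).
A diminished third down from C is A# (letter A, 2 semitones down).

A#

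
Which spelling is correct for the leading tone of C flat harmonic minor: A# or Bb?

Bb

Each scale degree takes a distinct letter name. Degree 7 of a scale on C must use the letter B.
Bb and A# are enharmonically the same pitch, but only Bb uses the letter B, so it is the correct spelling here.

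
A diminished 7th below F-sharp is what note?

G##

A seventh below F lands on the letter G.
A diminished seventh spans 9 semitones, so F# moves to pitch class 9. On the letter G that is G##.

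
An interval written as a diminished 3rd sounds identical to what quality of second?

major

A diminished third spans 2 semitones.
A second spanning 2 semitones is major (the major second is 2).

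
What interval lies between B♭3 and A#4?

The letter names run B→A, a span of 6 letter steps, so the interval is some kind of seventh.
Bb to A# is 12 semitones. A major seventh is 11, so 12 makes it augmented.

augmented seventh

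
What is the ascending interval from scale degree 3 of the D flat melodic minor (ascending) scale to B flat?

Scale degree 3 of Db melodic minor (ascending) is Fb.
Fb up to Bb: letters F→B make it a fourth; 6 semitones makes it augmented.

augmented fourth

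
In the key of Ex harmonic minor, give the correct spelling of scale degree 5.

B##

Degree 5 takes the letter 4 steps above E, which is B.
In harmonic minor, degree 5 sits 7 semitones above the tonic. E## + 7 semitones is pitch class 1, spelled on B as B##.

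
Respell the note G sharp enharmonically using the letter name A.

Ab

G# is pitch class 8. The letter A alone is pitch class 9.
To reach pitch class 8 from A requires an offset of -1 semitone, i.e. flat: Ab.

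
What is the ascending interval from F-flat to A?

augmented third

The letter names run F→A, a span of 2 letter steps, so the interval is some kind of third.
Fb to A is 5 semitones. A major third is 4, so 5 makes it augmented.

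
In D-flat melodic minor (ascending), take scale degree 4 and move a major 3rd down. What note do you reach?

Scale degree 4 of Db melodic minor (ascending) is Gb.
A major third (4 semitones) below Gb lands on the letter E, giving Ebb.

Ebb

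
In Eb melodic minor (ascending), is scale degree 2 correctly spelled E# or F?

Each scale degree takes a distinct letter name. Degree 2 of a scale on E must use the letter F.
F and E# are enharmonically the same pitch, but only F uses the letter F, so it is the correct spelling here.

F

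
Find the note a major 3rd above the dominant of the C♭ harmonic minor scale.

Bb

The dominant of Cb harmonic minor is Gb.
A major third (4 semitones) above Gb lands on the letter B, giving Bb.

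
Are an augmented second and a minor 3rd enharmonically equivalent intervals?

An augmented second spans 3 semitones; a minor third spans 3.
They are enharmonically equivalent.

Yes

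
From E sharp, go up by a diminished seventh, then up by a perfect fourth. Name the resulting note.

G

A diminished seventh up from E# is D (letter D, 9 semitones up).
A perfect fourth up from D is G (letter G, 5 semitones up).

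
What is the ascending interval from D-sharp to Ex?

augmented second

Counting letters D–E gives a second.
D#→E## = 3 semitones, 1 wider than the major second (2), so augmented.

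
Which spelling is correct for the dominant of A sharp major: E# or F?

Each scale degree takes a distinct letter name. Degree 5 of a scale on A must use the letter E.
E# and F are enharmonically the same pitch, but only E# uses the letter E, so it is the correct spelling here.

E#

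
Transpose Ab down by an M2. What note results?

A second below A lands on the letter G.
A major second spans 2 semitones, so Ab moves to pitch class 6. On the letter G that is Gb.

Gb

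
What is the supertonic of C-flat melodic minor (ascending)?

Degree 2 takes the letter 1 step above C, which is D.
In melodic minor (ascending), degree 2 sits 2 semitones above the tonic. Cb + 2 semitones is pitch class 1, spelled on D as Db.

Db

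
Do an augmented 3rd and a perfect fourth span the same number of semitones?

An augmented third spans 5 semitones; a perfect fourth spans 5.
They are enharmonically equivalent.

Yes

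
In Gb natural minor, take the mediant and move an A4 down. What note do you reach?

The mediant of Gb natural minor is Bbb.
An augmented fourth (6 semitones) below Bbb lands on the letter F, giving Fbb.

Fbb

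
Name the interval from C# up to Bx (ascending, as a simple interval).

augmented seventh

Counting letters C–D–E–F–G–A–B gives a seventh.
C#→B## = 12 semitones, 1 wider than the major seventh (11), so augmented.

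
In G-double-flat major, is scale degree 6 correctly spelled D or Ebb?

Ebb

Each scale degree takes a distinct letter name. Degree 6 of a scale on G must use the letter E.
Ebb and D are enharmonically the same pitch, but only Ebb uses the letter E, so it is the correct spelling here.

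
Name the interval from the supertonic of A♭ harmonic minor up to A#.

augmented seventh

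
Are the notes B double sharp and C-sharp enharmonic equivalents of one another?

Yes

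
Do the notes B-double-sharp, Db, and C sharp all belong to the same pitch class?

B## is pitch class 1; Db is pitch class 1; C# is pitch class 1.
All spellings map to pitch class 1, so they are enharmonically equivalent.

Yes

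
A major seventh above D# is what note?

C##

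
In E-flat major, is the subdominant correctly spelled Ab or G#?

Each scale degree takes a distinct letter name. Degree 4 of a scale on E must use the letter A.
Ab and G# are enharmonically the same pitch, but only Ab uses the letter A, so it is the correct spelling here.

Ab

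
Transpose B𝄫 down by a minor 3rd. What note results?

Gb

A third below B lands on the letter G.
A minor third spans 3 semitones, so Bbb moves to pitch class 6. On the letter G that is Gb.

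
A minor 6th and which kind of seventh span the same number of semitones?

A minor sixth spans 8 semitones.
A seventh spanning 8 semitones is doubly diminished (the major seventh is 11).

doubly diminished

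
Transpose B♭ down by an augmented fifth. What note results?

Ebb

A fifth below B lands on the letter E.
An augmented fifth spans 8 semitones, so Bb moves to pitch class 2. On the letter E that is Ebb.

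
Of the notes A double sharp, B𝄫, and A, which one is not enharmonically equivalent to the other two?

In 12-tone equal temperament, enharmonic equivalents share a pitch class. A## is pitch class 11; Bbb is pitch class 9; A is pitch class 9.
Bbb and A share pitch class 9, while A## is pitch class 11.

A##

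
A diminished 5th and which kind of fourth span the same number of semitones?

augmented

A diminished fifth spans 6 semitones.
A fourth spanning 6 semitones is augmented (the perfect fourth is 5).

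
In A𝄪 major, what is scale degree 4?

D##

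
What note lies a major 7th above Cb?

C up a major seventh is B, so the target letter is B.
From Cb, a major seventh is 11 semitones up: Bb.

Bb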